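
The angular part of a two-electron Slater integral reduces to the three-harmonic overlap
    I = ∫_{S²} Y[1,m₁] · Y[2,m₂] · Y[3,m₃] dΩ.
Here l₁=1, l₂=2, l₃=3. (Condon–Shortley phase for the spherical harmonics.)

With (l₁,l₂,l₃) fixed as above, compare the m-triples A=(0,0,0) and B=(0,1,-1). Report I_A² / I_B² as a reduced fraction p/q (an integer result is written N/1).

l's match ⇒ only the (l;m) 3-j factors differ between A and B.
A: triangle coeff Δ(1,2,3) = 1/105; Σ_t [0,0]: t=0:+1/4 = 1/4; (3j)²=3/35 [(1 2 3; 0 0 0)], sign=-1
B: triangle coeff Δ(1,2,3) = 1/105; Σ_t [0,0]: t=0:+1/6 = 1/6; (3j)²=8/105 [(1 2 3; 0 1 -1)], sign=+1
I_A²/I_B² = (3/35)/(8/105) = 9/8

9/8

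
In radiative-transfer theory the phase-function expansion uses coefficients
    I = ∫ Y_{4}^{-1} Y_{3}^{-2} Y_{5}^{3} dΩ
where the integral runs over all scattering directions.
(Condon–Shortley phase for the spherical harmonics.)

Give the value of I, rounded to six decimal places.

-0.035836

Rules hold: Σm=0, L=12 even, 1≤5≤7.
N = 9·7·11 = 693
Δ = 2!·6!·4!/13! = 1/180180
Racah Σ t=0..2: t=0:+1/576 t=1:−1/144 t=2:+1/576 = -1/288
⇒ 3j(4 3 5; 0 0 0)² = 20/1001, sgn +1
Racah Σ t=0..1: t=0:+1/1440 t=1:−1/1152 = -1/5760
⇒ 3j(4 3 5; -1 -2 3)² = 1/858, sgn -1
4πI² = N·(3j₀)²·(3jₘ)² = 30/1859
I = -1·√(0.0161377/4π) = -0.03583571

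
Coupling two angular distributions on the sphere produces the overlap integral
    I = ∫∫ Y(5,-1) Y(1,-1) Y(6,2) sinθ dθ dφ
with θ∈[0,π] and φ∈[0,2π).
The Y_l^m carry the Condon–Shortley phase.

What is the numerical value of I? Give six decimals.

m-sum 0 ✓  L=12 even ✓  4≤6≤6 ✓
Π(2lᵢ+1) = 11×3×13 = 429
triangle coeff Δ(5,1,6) = 1/858
Σ_t [0,0]: t=0:+1/14400 = 1/14400
(3j)²=6/143 [(5 1 6; 0 0 0)], sign=+1
Σ_t [0,0]: t=0:+1/34560 = 1/34560
(3j)²=14/429 [(5 1 6; -1 -1 2)], sign=+1
⇒ 4πI² = 84/143
I = (+1)√(84/143/(4π)) = 0.21620548

0.216205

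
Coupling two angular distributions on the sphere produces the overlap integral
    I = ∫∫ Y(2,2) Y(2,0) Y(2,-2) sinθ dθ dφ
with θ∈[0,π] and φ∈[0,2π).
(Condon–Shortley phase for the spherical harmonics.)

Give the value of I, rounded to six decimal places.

Checks pass: Σm=0; 6 even; l₃=2∈[0,4].
(2·2+1)(2·2+1)(2·2+1) = 125
Δ: 2! 2! 2! / 7! → 1/630
sum: t=0:+1/8 t=1:−1/1 t=2:+1/8 = -3/4
3j²(2 2 2; 0 0 0) = Δ·Π!·Σ² = 2/35  (sign -1)
sum: t=0:+1/8 = 1/8
3j²(2 2 2; 2 0 -2) = Δ·Π!·Σ² = 2/35  (sign +1)
combine: 4πI² = 125·2/35·2/35 = 20/49
take √, sign -1: I = -0.18022375

-0.180224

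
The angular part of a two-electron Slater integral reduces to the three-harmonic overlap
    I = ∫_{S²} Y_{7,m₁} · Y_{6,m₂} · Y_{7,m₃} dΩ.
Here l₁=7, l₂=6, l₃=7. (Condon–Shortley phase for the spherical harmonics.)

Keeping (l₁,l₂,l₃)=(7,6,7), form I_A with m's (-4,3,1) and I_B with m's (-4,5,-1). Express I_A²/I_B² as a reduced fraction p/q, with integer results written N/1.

Same 7,6,7: normalisation and zero-m 3j drop out of the ratio.
A: Δ: 6! 8! 6! / 21! → 1/2444321880; sum: t=3:−1/1045094400 t=4:+1/29030400 t=5:−1/8294400 t=6:+1/18662400 = -1/29859840; 3j²(7 6 7; -4 3 1) = Δ·Π!·Σ² = 175/25194  (sign -1)
B: Δ: 6! 8! 6! / 21! → 1/2444321880; sum: t=5:−1/124416000 t=6:+1/62208000 = 1/124416000; 3j²(7 6 7; -4 5 -1) = Δ·Π!·Σ² = 154/20995  (sign +1)
I_A²/I_B² = (175/25194)/(154/20995) = 125/132

125/132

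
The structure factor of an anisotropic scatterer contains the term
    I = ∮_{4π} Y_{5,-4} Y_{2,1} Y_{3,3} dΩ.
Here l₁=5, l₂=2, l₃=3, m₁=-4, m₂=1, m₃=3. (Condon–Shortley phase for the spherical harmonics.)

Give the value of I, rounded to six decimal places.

0.219610

Checks pass: Σm=0; 10 even; l₃=3∈[3,7].
(2·5+1)(2·2+1)(2·3+1) = 385
Δ: 4! 6! 0! / 11! → 1/2310
sum: t=2:+1/144 = 1/144
3j²(5 2 3; 0 0 0) = Δ·Π!·Σ² = 10/231  (sign -1)
sum: t=3:−1/4320 = -1/4320
3j²(5 2 3; -4 1 3) = Δ·Π!·Σ² = 2/55  (sign -1)
combine: 4πI² = 385·10/231·2/55 = 20/33
take √, sign +1: I = 0.21961050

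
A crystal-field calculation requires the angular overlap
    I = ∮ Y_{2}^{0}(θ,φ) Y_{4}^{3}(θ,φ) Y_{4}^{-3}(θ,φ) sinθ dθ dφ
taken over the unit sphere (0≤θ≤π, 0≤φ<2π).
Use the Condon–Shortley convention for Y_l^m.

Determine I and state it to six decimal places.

0.057344

m-sum 0 ✓  L=10 even ✓  2≤4≤6 ✓
Π(2lᵢ+1) = 5×9×9 = 405
triangle coeff Δ(2,4,4) = 1/13860
Σ_t [0,2]: t=0:+1/192 t=1:−1/36 t=2:+1/192 = -5/288
(3j)²=20/693 [(2 4 4; 0 0 0)], sign=-1
Σ_t [1,2]: t=1:−1/720 t=2:+1/480 = 1/1440
(3j)²=7/1980 [(2 4 4; 0 3 -3)], sign=-1
⇒ 4πI² = 5/121
I = (+1)√(5/121/(4π)) = 0.05734392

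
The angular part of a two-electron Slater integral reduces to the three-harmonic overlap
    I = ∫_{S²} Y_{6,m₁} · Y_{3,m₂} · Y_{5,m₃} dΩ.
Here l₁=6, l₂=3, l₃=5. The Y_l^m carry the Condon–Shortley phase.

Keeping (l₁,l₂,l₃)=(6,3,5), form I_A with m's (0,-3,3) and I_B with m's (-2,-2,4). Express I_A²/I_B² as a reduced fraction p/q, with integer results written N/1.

Shared (l₁,l₂,l₃)=(6,3,5): N and (l;000)² cancel in I_A²/I_B².
A: Δ = 4!·8!·2!/15! = 1/675675; Racah Σ t=0..0: t=0:+1/69120 = 1/69120; ⇒ 3j(6 3 5; 0 -3 3)² = 4/429, sgn +1
B: Δ = 4!·8!·2!/15! = 1/675675; Racah Σ t=0..1: t=0:+1/967680 t=1:−1/60480 = -1/64512; ⇒ 3j(6 3 5; -2 -2 4)² = 15/1001, sgn +1
I_A²/I_B² = (4/429)/(15/1001) = 28/45

28/45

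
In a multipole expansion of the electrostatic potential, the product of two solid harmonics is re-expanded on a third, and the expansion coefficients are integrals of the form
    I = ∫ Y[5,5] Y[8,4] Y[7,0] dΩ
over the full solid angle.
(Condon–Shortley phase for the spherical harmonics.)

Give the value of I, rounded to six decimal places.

0.000000

m-sum = 5 + 4 + 0 = 9 ≠ 0 ⇒ I = 0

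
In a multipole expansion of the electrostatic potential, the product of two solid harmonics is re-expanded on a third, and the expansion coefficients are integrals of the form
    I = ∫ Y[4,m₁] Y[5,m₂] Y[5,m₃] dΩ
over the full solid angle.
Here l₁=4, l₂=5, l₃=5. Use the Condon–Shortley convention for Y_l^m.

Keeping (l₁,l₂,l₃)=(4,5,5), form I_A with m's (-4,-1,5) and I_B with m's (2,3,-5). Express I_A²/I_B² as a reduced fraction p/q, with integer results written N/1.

l's match ⇒ only the (l;m) 3-j factors differ between A and B.
A: triangle coeff Δ(4,5,5) = 1/3153150; Σ_t [4,4]: t=4:+1/414720 = 1/414720; (3j)²=2/429 [(4 5 5; -4 -1 5)], sign=+1
B: triangle coeff Δ(4,5,5) = 1/3153150; Σ_t [2,2]: t=2:+1/69120 = 1/69120; (3j)²=4/143 [(4 5 5; 2 3 -5)], sign=+1
I_A²/I_B² = (2/429)/(4/143) = 1/6

1/6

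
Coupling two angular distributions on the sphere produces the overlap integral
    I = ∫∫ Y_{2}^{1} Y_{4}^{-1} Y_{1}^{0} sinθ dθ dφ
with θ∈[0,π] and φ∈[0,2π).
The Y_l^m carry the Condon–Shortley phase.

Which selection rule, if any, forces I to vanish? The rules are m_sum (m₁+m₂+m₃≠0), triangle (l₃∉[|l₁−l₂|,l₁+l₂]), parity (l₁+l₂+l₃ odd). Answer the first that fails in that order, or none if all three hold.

Σmᵢ = 0  ✓
l₃∈[|l₁−l₂|,l₁+l₂]=[2,6], have l₃=1  ✗
Σlᵢ = 7 ⇒ odd

triangle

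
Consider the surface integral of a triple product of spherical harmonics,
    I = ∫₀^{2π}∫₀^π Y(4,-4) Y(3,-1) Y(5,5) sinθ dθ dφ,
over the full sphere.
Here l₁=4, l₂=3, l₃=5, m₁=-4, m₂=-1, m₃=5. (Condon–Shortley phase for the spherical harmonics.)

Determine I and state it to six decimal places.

m-sum 0 ✓  L=12 even ✓  1≤5≤7 ✓
Π(2lᵢ+1) = 9×7×11 = 693
triangle coeff Δ(4,3,5) = 1/180180
Σ_t [0,2]: t=0:+1/576 t=1:−1/144 t=2:+1/576 = -1/288
(3j)²=20/1001 [(4 3 5; 0 0 0)], sign=+1
Σ_t [2,2]: t=2:+1/34560 = 1/34560
(3j)²=14/429 [(4 3 5; -4 -1 5)], sign=+1
⇒ 4πI² = 840/1859
I = (+1)√(840/1859/(4π)) = 0.18962475

0.189625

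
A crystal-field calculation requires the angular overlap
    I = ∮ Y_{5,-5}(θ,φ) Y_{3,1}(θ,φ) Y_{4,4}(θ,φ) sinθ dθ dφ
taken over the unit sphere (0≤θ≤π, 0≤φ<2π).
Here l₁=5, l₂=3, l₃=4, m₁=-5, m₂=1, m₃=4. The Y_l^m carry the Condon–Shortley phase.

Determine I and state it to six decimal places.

0.189625

Checks pass: Σm=0; 12 even; l₃=4∈[2,8].
(2·5+1)(2·3+1)(2·4+1) = 693
Δ: 4! 6! 2! / 13! → 1/180180
sum: t=1:−1/576 t=2:+1/144 t=3:−1/576 = 1/288
3j²(5 3 4; 0 0 0) = Δ·Π!·Σ² = 20/1001  (sign +1)
sum: t=4:+1/34560 = 1/34560
3j²(5 3 4; -5 1 4) = Δ·Π!·Σ² = 14/429  (sign +1)
combine: 4πI² = 693·20/1001·14/429 = 840/1859
take √, sign +1: I = 0.18962475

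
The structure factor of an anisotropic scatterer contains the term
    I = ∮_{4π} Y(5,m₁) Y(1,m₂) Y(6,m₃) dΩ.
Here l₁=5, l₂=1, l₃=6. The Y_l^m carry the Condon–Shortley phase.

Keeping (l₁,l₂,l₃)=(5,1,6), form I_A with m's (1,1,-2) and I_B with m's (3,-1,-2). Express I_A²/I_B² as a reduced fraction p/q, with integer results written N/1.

Shared (l₁,l₂,l₃)=(5,1,6): N and (l;000)² cancel in I_A²/I_B².
A: Δ = 0!·10!·2!/13! = 1/858; Racah Σ t=0..0: t=0:+1/34560 = 1/34560; ⇒ 3j(5 1 6; 1 1 -2)² = 14/429, sgn +1
B: Δ = 0!·10!·2!/13! = 1/858; Racah Σ t=0..0: t=0:+1/161280 = 1/161280; ⇒ 3j(5 1 6; 3 -1 -2)² = 1/143, sgn +1
I_A²/I_B² = (14/429)/(1/143) = 14/3

14/3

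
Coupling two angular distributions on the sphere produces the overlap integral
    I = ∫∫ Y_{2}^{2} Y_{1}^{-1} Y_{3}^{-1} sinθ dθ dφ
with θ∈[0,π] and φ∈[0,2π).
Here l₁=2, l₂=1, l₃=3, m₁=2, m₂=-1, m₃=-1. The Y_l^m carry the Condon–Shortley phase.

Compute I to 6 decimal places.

-0.082589

m-sum 0 ✓  L=6 even ✓  1≤3≤3 ✓
Π(2lᵢ+1) = 5×3×7 = 105
triangle coeff Δ(2,1,3) = 1/105
Σ_t [0,0]: t=0:+1/4 = 1/4
(3j)²=3/35 [(2 1 3; 0 0 0)], sign=-1
Σ_t [0,0]: t=0:+1/48 = 1/48
(3j)²=1/105 [(2 1 3; 2 -1 -1)], sign=+1
⇒ 4πI² = 3/35
I = (-1)√(3/35/(4π)) = -0.08258890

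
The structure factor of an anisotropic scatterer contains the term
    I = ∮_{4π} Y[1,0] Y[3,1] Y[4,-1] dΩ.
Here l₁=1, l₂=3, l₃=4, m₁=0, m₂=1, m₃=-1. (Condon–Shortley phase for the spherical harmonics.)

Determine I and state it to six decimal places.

-0.238414

Rules hold: Σm=0, L=8 even, 2≤4≤4.
N = 3·7·9 = 189
Δ = 0!·2!·6!/9! = 1/252
Racah Σ t=0..0: t=0:+1/36 = 1/36
⇒ 3j(1 3 4; 0 0 0)² = 4/63, sgn +1
Racah Σ t=0..0: t=0:+1/48 = 1/48
⇒ 3j(1 3 4; 0 1 -1)² = 5/84, sgn -1
4πI² = N·(3j₀)²·(3jₘ)² = 5/7
I = -1·√(0.714286/4π) = -0.23841361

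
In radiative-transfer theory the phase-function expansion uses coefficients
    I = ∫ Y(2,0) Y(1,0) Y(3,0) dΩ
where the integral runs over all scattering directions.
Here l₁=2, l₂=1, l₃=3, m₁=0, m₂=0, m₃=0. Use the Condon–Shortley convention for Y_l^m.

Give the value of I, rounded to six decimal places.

m-sum 0 ✓  L=6 even ✓  1≤3≤3 ✓
Π(2lᵢ+1) = 5×3×7 = 105
triangle coeff Δ(2,1,3) = 1/105
Σ_t [0,0]: t=0:+1/4 = 1/4
(3j)²=3/35 [(2 1 3; 0 0 0)], sign=-1
(m-triple is (0,0,0) — same symbol as above.)
⇒ 4πI² = 27/35
I = (+1)√(27/35/(4π)) = 0.24776670

0.247767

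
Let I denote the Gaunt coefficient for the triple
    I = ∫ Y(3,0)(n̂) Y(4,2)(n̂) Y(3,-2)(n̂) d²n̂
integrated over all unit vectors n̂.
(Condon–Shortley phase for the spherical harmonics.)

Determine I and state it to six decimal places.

-0.044418

Checks pass: Σm=0; 10 even; l₃=3∈[1,7].
(2·3+1)(2·4+1)(2·3+1) = 441
Δ: 4! 2! 4! / 11! → 1/34650
sum: t=1:−1/72 t=2:+1/16 t=3:−1/72 = 5/144
3j²(3 4 3; 0 0 0) = Δ·Π!·Σ² = 2/77  (sign -1)
sum: t=2:+1/96 t=3:−1/72 = -1/288
3j²(3 4 3; 0 2 -2) = Δ·Π!·Σ² = 1/462  (sign +1)
combine: 4πI² = 441·2/77·1/462 = 3/121
take √, sign -1: I = -0.04441841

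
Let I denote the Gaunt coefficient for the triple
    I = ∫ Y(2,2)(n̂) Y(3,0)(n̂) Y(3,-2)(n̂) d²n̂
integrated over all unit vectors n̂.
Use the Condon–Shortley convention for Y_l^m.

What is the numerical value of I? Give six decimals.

-0.188063

m-sum 0 ✓  L=8 even ✓  1≤3≤5 ✓
Π(2lᵢ+1) = 5×7×7 = 245
triangle coeff Δ(2,3,3) = 1/3780
Σ_t [0,2]: t=0:+1/24 t=1:−1/4 t=2:+1/24 = -1/6
(3j)²=4/105 [(2 3 3; 0 0 0)], sign=+1
Σ_t [0,0]: t=0:+1/24 = 1/24
(3j)²=1/21 [(2 3 3; 2 0 -2)], sign=-1
⇒ 4πI² = 4/9
I = (-1)√(4/9/(4π)) = -0.18806319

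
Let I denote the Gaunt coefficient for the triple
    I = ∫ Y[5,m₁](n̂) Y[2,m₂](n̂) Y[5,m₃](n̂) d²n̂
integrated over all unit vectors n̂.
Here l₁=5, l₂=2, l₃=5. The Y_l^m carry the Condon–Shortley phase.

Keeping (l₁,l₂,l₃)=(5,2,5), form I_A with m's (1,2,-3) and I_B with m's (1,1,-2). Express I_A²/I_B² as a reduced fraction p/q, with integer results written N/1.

Shared (l₁,l₂,l₃)=(5,2,5): N and (l;000)² cancel in I_A²/I_B².
A: Δ = 2!·8!·2!/13! = 1/38610; Racah Σ t=2..2: t=2:+1/5760 = 1/5760; ⇒ 3j(5 2 5; 1 2 -3)² = 56/2145, sgn +1
B: Δ = 2!·8!·2!/13! = 1/38610; Racah Σ t=1..2: t=1:−1/1440 t=2:+1/2880 = -1/2880; ⇒ 3j(5 2 5; 1 1 -2)² = 7/715, sgn +1
I_A²/I_B² = (56/2145)/(7/715) = 8/3

8/3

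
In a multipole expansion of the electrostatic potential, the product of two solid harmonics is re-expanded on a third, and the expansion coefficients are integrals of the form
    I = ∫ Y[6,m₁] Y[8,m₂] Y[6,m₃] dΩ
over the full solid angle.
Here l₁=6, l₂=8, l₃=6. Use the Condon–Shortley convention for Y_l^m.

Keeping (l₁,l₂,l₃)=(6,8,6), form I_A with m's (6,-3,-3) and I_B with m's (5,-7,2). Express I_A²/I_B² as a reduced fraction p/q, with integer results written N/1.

7/13

l's match ⇒ only the (l;m) 3-j factors differ between A and B.
A: triangle coeff Δ(6,8,6) = 1/1309458150; Σ_t [0,0]: t=0:+1/696729600 = 1/696729600; (3j)²=33/4199 [(6 8 6; 6 -3 -3)], sign=-1
B: triangle coeff Δ(6,8,6) = 1/1309458150; Σ_t [0,1]: t=0:+1/1219276800 t=1:−1/4877107200 = 1/1625702400; (3j)²=33/2261 [(6 8 6; 5 -7 2)], sign=+1
I_A²/I_B² = (33/4199)/(33/2261) = 7/13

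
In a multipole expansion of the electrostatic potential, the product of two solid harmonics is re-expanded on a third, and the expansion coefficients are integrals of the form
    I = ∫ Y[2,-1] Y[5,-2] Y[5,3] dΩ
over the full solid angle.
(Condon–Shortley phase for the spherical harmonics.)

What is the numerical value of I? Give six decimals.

Checks pass: Σm=0; 12 even; l₃=5∈[3,7].
(2·2+1)(2·5+1)(2·5+1) = 605
Δ: 2! 2! 8! / 13! → 1/38610
sum: t=0:+1/2880 t=1:−1/576 t=2:+1/2880 = -1/960
3j²(2 5 5; 0 0 0) = Δ·Π!·Σ² = 10/429  (sign +1)
sum: t=1:−1/2880 t=2:+1/10080 = -1/4032
3j²(2 5 5; -1 -2 3) = Δ·Π!·Σ² = 10/429  (sign -1)
combine: 4πI² = 605·10/429·10/429 = 500/1521
take √, sign -1: I = -0.16173926

-0.161739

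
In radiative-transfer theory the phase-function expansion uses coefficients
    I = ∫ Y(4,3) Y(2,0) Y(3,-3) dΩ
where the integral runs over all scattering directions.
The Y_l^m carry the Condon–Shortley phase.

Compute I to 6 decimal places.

l₁+l₂+l₃=9 is odd: 3j(l;000)=0 ⇒ I=0

0.000000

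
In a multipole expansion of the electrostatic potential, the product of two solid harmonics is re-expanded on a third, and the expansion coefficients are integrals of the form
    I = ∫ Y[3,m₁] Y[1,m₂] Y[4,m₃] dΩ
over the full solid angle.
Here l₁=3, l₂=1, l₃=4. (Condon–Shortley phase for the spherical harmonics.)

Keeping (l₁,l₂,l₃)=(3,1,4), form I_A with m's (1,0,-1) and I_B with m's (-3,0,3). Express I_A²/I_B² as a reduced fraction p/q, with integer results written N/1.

Same 3,1,4: normalisation and zero-m 3j drop out of the ratio.
A: Δ: 0! 6! 2! / 9! → 1/252; sum: t=0:+1/48 = 1/48; 3j²(3 1 4; 1 0 -1) = Δ·Π!·Σ² = 5/84  (sign -1)
B: Δ: 0! 6! 2! / 9! → 1/252; sum: t=0:+1/720 = 1/720; 3j²(3 1 4; -3 0 3) = Δ·Π!·Σ² = 1/36  (sign -1)
I_A²/I_B² = (5/84)/(1/36) = 15/7

15/7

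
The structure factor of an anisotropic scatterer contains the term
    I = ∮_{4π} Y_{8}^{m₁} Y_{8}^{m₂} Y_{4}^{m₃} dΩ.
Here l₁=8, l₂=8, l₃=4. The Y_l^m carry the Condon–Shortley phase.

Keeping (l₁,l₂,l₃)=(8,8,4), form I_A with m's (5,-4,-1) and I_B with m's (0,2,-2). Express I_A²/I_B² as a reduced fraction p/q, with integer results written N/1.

Same 8,8,4: normalisation and zero-m 3j drop out of the ratio.
A: Δ: 12! 4! 4! / 21! → 1/185175900; sum: t=0:+1/68976230400 t=1:−1/958003200 t=2:+1/174182400 t=3:−1/313528320 = 1/656916480; 3j²(8 8 4; 5 -4 -1) = Δ·Π!·Σ² = 5/1292  (sign -1)
B: Δ: 12! 4! 4! / 21! → 1/185175900; sum: t=6:+1/49766400 t=7:−1/21772800 t=8:+1/92897280 = -1/66355200; 3j²(8 8 4; 0 2 -2) = Δ·Π!·Σ² = 63/8398  (sign -1)
I_A²/I_B² = (5/1292)/(63/8398) = 65/126

65/126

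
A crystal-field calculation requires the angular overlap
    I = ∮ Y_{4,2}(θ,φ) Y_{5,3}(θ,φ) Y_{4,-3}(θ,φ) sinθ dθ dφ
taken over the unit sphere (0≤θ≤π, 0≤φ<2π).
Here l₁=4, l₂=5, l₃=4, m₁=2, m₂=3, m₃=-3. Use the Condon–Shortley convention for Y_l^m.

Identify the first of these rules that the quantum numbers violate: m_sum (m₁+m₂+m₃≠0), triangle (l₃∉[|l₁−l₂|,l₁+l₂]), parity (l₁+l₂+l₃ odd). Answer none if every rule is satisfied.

m₁+m₂+m₃ = 2 + 3 − 3 = 2  ✗
triangle: |4−5|=1 ≤ l₃=4 ≤ 4+5=9
parity: l₁+l₂+l₃ = 13 is odd

m_sum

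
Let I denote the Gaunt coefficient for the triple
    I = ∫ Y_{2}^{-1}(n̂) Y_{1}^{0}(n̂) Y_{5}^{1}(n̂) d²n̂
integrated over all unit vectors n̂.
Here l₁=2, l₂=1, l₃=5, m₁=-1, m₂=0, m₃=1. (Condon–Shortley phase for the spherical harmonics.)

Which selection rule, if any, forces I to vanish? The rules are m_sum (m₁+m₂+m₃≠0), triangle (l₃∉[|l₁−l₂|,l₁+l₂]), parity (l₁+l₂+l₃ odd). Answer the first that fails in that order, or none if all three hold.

m₁+m₂+m₃ = -1 + 0 + 1 = 0  ✓
triangle: |2−1|=1 ≤ l₃=5 ≤ 2+1=3  ✗
parity: l₁+l₂+l₃ = 8 is even

triangle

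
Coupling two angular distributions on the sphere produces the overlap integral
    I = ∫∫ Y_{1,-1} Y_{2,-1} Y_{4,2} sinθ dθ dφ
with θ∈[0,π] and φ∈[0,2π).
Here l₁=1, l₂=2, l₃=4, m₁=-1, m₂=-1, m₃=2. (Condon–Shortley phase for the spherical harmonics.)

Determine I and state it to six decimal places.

|1−2|≤4≤1+2 violated ⇒ I = 0

0.000000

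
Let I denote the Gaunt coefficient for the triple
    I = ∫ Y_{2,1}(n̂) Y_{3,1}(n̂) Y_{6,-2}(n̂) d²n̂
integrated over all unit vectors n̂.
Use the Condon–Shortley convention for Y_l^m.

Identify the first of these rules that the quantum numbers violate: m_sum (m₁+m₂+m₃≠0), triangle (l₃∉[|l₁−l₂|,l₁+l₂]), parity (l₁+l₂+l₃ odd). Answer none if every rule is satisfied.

triangle

azimuthal sum: 1 + 1 − 2 = 0  ✓
1 ≤ 6 ≤ 5 (triangle on l)  ✗
L = 2 + 3 + 6 = 11 (odd)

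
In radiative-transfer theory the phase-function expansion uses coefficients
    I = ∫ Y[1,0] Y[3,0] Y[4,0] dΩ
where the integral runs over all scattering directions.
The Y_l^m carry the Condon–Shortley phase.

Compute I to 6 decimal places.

m-sum 0 ✓  L=8 even ✓  2≤4≤4 ✓
Π(2lᵢ+1) = 3×7×9 = 189
triangle coeff Δ(1,3,4) = 1/252
Σ_t [0,0]: t=0:+1/36 = 1/36
(3j)²=4/63 [(1 3 4; 0 0 0)], sign=+1
(m-triple is (0,0,0) — same symbol as above.)
⇒ 4πI² = 16/21
I = (+1)√(16/21/(4π)) = 0.24623252

0.246233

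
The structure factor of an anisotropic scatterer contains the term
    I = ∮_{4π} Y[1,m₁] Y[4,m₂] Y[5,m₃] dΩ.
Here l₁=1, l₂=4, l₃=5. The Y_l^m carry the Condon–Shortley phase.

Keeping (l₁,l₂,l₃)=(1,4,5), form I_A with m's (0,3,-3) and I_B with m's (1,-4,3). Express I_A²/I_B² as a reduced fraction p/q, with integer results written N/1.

Same 1,4,5: normalisation and zero-m 3j drop out of the ratio.
A: Δ: 0! 2! 8! / 11! → 1/495; sum: t=0:+1/5040 = 1/5040; 3j²(1 4 5; 0 3 -3) = Δ·Π!·Σ² = 16/495  (sign +1)
B: Δ: 0! 2! 8! / 11! → 1/495; sum: t=0:+1/80640 = 1/80640; 3j²(1 4 5; 1 -4 3) = Δ·Π!·Σ² = 1/495  (sign +1)
I_A²/I_B² = (16/495)/(1/495) = 16/1

16/1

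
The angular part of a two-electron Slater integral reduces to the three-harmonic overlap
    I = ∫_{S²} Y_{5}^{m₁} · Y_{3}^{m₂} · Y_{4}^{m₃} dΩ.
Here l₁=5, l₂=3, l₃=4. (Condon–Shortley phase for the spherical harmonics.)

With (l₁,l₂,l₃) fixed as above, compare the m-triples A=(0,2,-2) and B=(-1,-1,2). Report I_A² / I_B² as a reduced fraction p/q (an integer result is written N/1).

4800/1849

Shared (l₁,l₂,l₃)=(5,3,4): N and (l;000)² cancel in I_A²/I_B².
A: Δ = 4!·6!·2!/13! = 1/180180; Racah Σ t=3..4: t=3:−1/576 t=4:+1/2880 = -1/720; ⇒ 3j(5 3 4; 0 2 -2)² = 80/3003, sgn -1
B: Δ = 4!·6!·2!/13! = 1/180180; Racah Σ t=0..2: t=0:+1/34560 t=1:−1/720 t=2:+1/384 = 43/34560; ⇒ 3j(5 3 4; -1 -1 2)² = 1849/180180, sgn +1
I_A²/I_B² = (80/3003)/(1849/180180) = 4800/1849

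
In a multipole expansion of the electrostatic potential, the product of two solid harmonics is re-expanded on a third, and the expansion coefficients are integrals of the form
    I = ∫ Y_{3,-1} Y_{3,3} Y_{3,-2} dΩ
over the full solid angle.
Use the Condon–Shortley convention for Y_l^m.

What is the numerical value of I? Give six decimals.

L=9 odd ⇒ parity kills the (l;000) factor ⇒ I = 0

0.000000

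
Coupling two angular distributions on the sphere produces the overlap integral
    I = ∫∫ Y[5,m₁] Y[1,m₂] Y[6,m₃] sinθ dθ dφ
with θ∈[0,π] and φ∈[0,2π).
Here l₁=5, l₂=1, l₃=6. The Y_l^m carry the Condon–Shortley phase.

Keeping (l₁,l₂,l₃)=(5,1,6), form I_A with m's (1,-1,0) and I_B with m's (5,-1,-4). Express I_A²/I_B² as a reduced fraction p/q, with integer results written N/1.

15/1

Same 5,1,6: normalisation and zero-m 3j drop out of the ratio.
A: Δ: 0! 10! 2! / 13! → 1/858; sum: t=0:+1/34560 = 1/34560; 3j²(5 1 6; 1 -1 0) = Δ·Π!·Σ² = 5/286  (sign +1)
B: Δ: 0! 10! 2! / 13! → 1/858; sum: t=0:+1/7257600 = 1/7257600; 3j²(5 1 6; 5 -1 -4) = Δ·Π!·Σ² = 1/858  (sign +1)
I_A²/I_B² = (5/286)/(1/858) = 15/1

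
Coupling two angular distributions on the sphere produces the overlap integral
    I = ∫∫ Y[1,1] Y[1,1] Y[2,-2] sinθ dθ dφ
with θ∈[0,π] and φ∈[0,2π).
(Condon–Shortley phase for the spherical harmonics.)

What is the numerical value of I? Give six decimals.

0.309019

Checks pass: Σm=0; 4 even; l₃=2∈[0,2].
(2·1+1)(2·1+1)(2·2+1) = 45
Δ: 0! 2! 2! / 5! → 1/30
sum: t=0:+1/1 = 1/1
3j²(1 1 2; 0 0 0) = Δ·Π!·Σ² = 2/15  (sign +1)
sum: t=0:+1/4 = 1/4
3j²(1 1 2; 1 1 -2) = Δ·Π!·Σ² = 1/5  (sign +1)
combine: 4πI² = 45·2/15·1/5 = 6/5
take √, sign +1: I = 0.30901936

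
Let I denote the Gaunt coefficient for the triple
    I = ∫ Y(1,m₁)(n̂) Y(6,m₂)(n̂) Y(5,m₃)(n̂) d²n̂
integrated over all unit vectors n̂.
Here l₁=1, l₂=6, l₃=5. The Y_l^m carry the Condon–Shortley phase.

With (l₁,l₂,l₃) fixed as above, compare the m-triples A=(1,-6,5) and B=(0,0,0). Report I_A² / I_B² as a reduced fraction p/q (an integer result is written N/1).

Same 1,6,5: normalisation and zero-m 3j drop out of the ratio.
A: Δ: 2! 0! 10! / 13! → 1/858; sum: t=0:+1/7257600 = 1/7257600; 3j²(1 6 5; 1 -6 5) = Δ·Π!·Σ² = 1/13  (sign +1)
B: Δ: 2! 0! 10! / 13! → 1/858; sum: t=1:−1/14400 = -1/14400; 3j²(1 6 5; 0 0 0) = Δ·Π!·Σ² = 6/143  (sign +1)
I_A²/I_B² = (1/13)/(6/143) = 11/6

11/6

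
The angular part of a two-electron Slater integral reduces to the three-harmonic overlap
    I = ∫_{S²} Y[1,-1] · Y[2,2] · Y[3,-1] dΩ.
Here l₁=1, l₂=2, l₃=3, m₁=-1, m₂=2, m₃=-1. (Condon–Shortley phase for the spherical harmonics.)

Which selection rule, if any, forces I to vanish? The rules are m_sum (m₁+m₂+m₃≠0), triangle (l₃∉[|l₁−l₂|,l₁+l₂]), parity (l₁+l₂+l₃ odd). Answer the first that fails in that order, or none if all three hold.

none

Σmᵢ = 0  ✓
l₃∈[|l₁−l₂|,l₁+l₂]=[1,3], have l₃=3  ✓
Σlᵢ = 6 ⇒ even  ✓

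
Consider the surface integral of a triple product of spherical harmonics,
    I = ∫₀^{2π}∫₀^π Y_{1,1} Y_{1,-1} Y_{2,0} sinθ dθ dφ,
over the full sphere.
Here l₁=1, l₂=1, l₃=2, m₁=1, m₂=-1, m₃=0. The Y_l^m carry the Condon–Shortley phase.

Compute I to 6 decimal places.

Checks pass: Σm=0; 4 even; l₃=2∈[0,2].
(2·1+1)(2·1+1)(2·2+1) = 45
Δ: 0! 2! 2! / 5! → 1/30
sum: t=0:+1/1 = 1/1
3j²(1 1 2; 0 0 0) = Δ·Π!·Σ² = 2/15  (sign +1)
sum: t=0:+1/4 = 1/4
3j²(1 1 2; 1 -1 0) = Δ·Π!·Σ² = 1/30  (sign +1)
combine: 4πI² = 45·2/15·1/30 = 1/5
take √, sign +1: I = 0.12615663

0.126157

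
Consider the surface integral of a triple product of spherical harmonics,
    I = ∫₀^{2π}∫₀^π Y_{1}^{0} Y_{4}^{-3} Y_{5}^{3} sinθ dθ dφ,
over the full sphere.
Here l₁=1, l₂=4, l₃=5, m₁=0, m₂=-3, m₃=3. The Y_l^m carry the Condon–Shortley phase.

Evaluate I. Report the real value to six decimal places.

-0.196426

Rules hold: Σm=0, L=10 even, 3≤5≤5.
N = 3·9·11 = 297
Δ = 0!·2!·8!/11! = 1/495
Racah Σ t=0..0: t=0:+1/576 = 1/576
⇒ 3j(1 4 5; 0 0 0)² = 5/99, sgn -1
Racah Σ t=0..0: t=0:+1/5040 = 1/5040
⇒ 3j(1 4 5; 0 -3 3)² = 16/495, sgn +1
4πI² = N·(3j₀)²·(3jₘ)² = 16/33
I = -1·√(0.484848/4π) = -0.19642560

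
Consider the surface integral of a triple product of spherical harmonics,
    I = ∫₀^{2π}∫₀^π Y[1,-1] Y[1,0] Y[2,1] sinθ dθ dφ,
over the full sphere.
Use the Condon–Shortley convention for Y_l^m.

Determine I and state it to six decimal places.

Rules hold: Σm=0, L=4 even, 0≤2≤2.
N = 3·3·5 = 45
Δ = 0!·2!·2!/5! = 1/30
Racah Σ t=0..0: t=0:+1/1 = 1/1
⇒ 3j(1 1 2; 0 0 0)² = 2/15, sgn +1
Racah Σ t=0..0: t=0:+1/2 = 1/2
⇒ 3j(1 1 2; -1 0 1)² = 1/10, sgn -1
4πI² = N·(3j₀)²·(3jₘ)² = 3/5
I = -1·√(0.6/4π) = -0.21850969

-0.218510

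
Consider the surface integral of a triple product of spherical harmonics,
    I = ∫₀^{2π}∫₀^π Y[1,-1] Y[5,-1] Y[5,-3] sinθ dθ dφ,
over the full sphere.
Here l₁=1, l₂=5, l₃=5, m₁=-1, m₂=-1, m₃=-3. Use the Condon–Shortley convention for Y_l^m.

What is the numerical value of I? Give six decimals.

0.000000

Σmᵢ = -5 ≠ 0, so the φ-integral vanishes; I = 0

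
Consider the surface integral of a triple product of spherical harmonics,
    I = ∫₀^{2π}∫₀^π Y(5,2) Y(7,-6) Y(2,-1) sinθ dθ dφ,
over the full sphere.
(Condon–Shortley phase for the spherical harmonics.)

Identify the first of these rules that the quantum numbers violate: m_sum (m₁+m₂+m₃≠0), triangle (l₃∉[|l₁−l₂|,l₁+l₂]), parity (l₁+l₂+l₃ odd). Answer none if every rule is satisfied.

Σmᵢ = -5  ✗
l₃∈[|l₁−l₂|,l₁+l₂]=[2,12], have l₃=2
Σlᵢ = 14 ⇒ even

m_sum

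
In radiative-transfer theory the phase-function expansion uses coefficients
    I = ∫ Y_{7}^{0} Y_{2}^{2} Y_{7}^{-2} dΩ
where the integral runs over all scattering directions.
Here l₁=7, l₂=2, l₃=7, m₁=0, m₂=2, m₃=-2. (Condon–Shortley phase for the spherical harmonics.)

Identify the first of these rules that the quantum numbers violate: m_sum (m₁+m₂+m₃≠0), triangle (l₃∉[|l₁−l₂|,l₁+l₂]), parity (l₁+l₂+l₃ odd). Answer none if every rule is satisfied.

none

m₁+m₂+m₃ = 0 + 2 − 2 = 0  ✓
triangle: |7−2|=5 ≤ l₃=7 ≤ 7+2=9  ✓
parity: l₁+l₂+l₃ = 16 is even  ✓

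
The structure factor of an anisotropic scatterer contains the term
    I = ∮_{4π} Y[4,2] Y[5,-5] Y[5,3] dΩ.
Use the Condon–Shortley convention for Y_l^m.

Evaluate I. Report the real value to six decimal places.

Rules hold: Σm=0, L=14 even, 1≤5≤9.
N = 9·11·11 = 1089
Δ = 4!·4!·6!/15! = 1/3153150
Racah Σ t=0..4: t=0:+1/69120 t=1:−1/1728 t=2:+1/576 t=3:−1/1728 t=4:+1/69120 = 7/11520
⇒ 3j(4 5 5; 0 0 0)² = 2/143, sgn -1
Racah Σ t=0..0: t=0:+1/69120 = 1/69120
⇒ 3j(4 5 5; 2 -5 3)² = 4/143, sgn +1
4πI² = N·(3j₀)²·(3jₘ)² = 72/169
I = -1·√(0.426036/4π) = -0.18412721

-0.184127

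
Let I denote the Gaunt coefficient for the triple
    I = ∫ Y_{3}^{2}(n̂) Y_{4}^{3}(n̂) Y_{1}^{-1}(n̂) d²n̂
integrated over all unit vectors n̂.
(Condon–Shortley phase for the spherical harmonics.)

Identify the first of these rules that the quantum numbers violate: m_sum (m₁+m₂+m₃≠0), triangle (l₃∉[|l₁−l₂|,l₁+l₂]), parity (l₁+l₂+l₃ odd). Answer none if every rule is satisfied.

azimuthal sum: 2 + 3 − 1 = 4  ✗
1 ≤ 1 ≤ 7 (triangle on l)
L = 3 + 4 + 1 = 8 (even)

m_sum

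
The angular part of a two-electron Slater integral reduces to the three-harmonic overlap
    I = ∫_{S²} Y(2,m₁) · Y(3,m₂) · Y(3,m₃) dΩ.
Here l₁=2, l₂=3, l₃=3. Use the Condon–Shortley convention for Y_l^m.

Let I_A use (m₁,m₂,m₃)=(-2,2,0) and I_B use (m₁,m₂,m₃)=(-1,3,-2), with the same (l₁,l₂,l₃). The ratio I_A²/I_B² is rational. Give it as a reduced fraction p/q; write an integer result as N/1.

l's match ⇒ only the (l;m) 3-j factors differ between A and B.
A: triangle coeff Δ(2,3,3) = 1/3780; Σ_t [2,2]: t=2:+1/24 = 1/24; (3j)²=1/21 [(2 3 3; -2 2 0)], sign=-1
B: triangle coeff Δ(2,3,3) = 1/3780; Σ_t [2,2]: t=2:+1/48 = 1/48; (3j)²=5/84 [(2 3 3; -1 3 -2)], sign=-1
I_A²/I_B² = (1/21)/(5/84) = 4/5

4/5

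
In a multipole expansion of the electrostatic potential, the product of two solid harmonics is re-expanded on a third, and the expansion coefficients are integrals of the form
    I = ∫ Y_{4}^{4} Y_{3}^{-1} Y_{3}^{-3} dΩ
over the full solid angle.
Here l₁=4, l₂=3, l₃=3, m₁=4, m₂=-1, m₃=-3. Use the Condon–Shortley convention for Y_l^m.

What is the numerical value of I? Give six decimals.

Rules hold: Σm=0, L=10 even, 1≤3≤7.
N = 9·7·7 = 441
Δ = 4!·4!·2!/11! = 1/34650
Racah Σ t=1..3: t=1:−1/72 t=2:+1/16 t=3:−1/72 = 5/144
⇒ 3j(4 3 3; 0 0 0)² = 2/77, sgn -1
Racah Σ t=0..0: t=0:+1/1152 = 1/1152
⇒ 3j(4 3 3; 4 -1 -3)² = 1/33, sgn +1
4πI² = N·(3j₀)²·(3jₘ)² = 42/121
I = -1·√(0.347107/4π) = -0.16619847

-0.166198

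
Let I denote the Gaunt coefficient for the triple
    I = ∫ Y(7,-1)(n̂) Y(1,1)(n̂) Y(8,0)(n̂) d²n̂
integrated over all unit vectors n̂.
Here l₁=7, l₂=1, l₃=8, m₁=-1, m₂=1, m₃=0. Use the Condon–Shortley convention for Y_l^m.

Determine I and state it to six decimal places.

0.161907

Rules hold: Σm=0, L=16 even, 6≤8≤8.
N = 15·3·17 = 765
Δ = 0!·14!·2!/17! = 1/2040
Racah Σ t=0..0: t=0:+1/25401600 = 1/25401600
⇒ 3j(7 1 8; 0 0 0)² = 8/255, sgn +1
Racah Σ t=0..0: t=0:+1/58060800 = 1/58060800
⇒ 3j(7 1 8; -1 1 0)² = 7/510, sgn +1
4πI² = N·(3j₀)²·(3jₘ)² = 28/85
I = +1·√(0.329412/4π) = 0.16190663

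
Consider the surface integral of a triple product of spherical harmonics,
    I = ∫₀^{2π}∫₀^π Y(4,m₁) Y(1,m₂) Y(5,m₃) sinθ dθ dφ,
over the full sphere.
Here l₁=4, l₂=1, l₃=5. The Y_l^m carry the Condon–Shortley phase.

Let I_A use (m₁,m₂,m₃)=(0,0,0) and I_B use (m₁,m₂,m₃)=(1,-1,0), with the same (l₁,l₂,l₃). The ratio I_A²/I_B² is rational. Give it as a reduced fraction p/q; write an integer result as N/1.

Same 4,1,5: normalisation and zero-m 3j drop out of the ratio.
A: Δ: 0! 8! 2! / 11! → 1/495; sum: t=0:+1/576 = 1/576; 3j²(4 1 5; 0 0 0) = Δ·Π!·Σ² = 5/99  (sign -1)
B: Δ: 0! 8! 2! / 11! → 1/495; sum: t=0:+1/1440 = 1/1440; 3j²(4 1 5; 1 -1 0) = Δ·Π!·Σ² = 2/99  (sign -1)
I_A²/I_B² = (5/99)/(2/99) = 5/2

5/2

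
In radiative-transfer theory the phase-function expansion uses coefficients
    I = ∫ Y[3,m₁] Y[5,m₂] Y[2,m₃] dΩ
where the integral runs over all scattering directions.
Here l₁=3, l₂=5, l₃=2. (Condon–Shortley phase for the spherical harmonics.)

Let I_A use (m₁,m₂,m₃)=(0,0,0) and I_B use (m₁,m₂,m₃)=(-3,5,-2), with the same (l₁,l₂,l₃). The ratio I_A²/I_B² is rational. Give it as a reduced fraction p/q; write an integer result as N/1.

10/21

Shared (l₁,l₂,l₃)=(3,5,2): N and (l;000)² cancel in I_A²/I_B².
A: Δ = 6!·0!·4!/11! = 1/2310; Racah Σ t=3..3: t=3:−1/144 = -1/144; ⇒ 3j(3 5 2; 0 0 0)² = 10/231, sgn -1
B: Δ = 6!·0!·4!/11! = 1/2310; Racah Σ t=6..6: t=6:+1/17280 = 1/17280; ⇒ 3j(3 5 2; -3 5 -2)² = 1/11, sgn +1
I_A²/I_B² = (10/231)/(1/11) = 10/21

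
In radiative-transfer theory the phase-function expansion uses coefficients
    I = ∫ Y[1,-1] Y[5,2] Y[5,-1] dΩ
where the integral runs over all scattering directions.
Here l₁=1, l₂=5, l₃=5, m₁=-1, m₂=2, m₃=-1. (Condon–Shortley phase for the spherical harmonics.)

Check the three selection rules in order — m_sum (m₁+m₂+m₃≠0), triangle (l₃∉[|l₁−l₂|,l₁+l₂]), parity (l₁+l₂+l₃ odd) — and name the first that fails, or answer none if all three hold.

parity

azimuthal sum: -1 + 2 − 1 = 0  ✓
4 ≤ 5 ≤ 6 (triangle on l)  ✓
L = 1 + 5 + 5 = 11 (odd)  ✗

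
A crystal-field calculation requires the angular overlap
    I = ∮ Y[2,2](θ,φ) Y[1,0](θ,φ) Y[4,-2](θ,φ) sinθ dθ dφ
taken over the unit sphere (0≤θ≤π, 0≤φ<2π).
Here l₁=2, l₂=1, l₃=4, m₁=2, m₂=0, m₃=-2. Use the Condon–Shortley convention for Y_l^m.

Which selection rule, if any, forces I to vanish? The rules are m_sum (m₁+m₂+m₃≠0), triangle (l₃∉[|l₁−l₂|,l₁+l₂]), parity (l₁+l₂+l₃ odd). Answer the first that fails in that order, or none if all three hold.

Σmᵢ = 0  ✓
l₃∈[|l₁−l₂|,l₁+l₂]=[1,3], have l₃=4  ✗
Σlᵢ = 7 ⇒ odd

triangle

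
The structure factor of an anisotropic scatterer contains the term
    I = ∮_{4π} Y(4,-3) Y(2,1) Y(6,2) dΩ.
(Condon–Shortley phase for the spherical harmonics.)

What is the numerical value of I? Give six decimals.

m-sum 0 ✓  L=12 even ✓  2≤6≤6 ✓
Π(2lᵢ+1) = 9×5×13 = 585
triangle coeff Δ(4,2,6) = 1/6435
Σ_t [0,0]: t=0:+1/2304 = 1/2304
(3j)²=5/143 [(4 2 6; 0 0 0)], sign=+1
Σ_t [0,0]: t=0:+1/30240 = 1/30240
(3j)²=32/6435 [(4 2 6; -3 1 2)], sign=+1
⇒ 4πI² = 160/1573
I = (+1)√(160/1573/(4π)) = 0.08996855

0.089969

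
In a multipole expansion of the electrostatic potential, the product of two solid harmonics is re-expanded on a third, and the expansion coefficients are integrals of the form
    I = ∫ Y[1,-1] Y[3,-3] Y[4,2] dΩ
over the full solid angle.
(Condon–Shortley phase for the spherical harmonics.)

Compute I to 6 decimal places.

Σmᵢ = -2 ≠ 0, so the φ-integral vanishes; I = 0

0.000000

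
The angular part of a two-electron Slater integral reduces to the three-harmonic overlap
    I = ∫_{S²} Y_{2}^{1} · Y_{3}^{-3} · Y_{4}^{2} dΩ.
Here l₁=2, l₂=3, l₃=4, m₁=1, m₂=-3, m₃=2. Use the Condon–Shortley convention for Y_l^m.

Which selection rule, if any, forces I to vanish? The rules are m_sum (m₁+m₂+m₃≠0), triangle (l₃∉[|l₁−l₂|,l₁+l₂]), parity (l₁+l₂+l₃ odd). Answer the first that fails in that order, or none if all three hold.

parity

m₁+m₂+m₃ = 1 − 3 + 2 = 0  ✓
triangle: |2−3|=1 ≤ l₃=4 ≤ 2+3=5  ✓
parity: l₁+l₂+l₃ = 9 is odd  ✗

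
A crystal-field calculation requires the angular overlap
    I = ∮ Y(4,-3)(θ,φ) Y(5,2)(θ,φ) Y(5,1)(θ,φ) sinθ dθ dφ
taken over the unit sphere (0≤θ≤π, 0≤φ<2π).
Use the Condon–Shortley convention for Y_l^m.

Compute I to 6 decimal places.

Checks pass: Σm=0; 14 even; l₃=5∈[1,9].
(2·4+1)(2·5+1)(2·5+1) = 1089
Δ: 4! 4! 6! / 15! → 1/3153150
sum: t=0:+1/69120 t=1:−1/1728 t=2:+1/576 t=3:−1/1728 t=4:+1/69120 = 7/11520
3j²(4 5 5; 0 0 0) = Δ·Π!·Σ² = 2/143  (sign -1)
sum: t=3:−1/6912 t=4:+1/5184 = 1/20736
3j²(4 5 5; -3 2 1) = Δ·Π!·Σ² = 5/2574  (sign +1)
combine: 4πI² = 1089·2/143·5/2574 = 5/169
take √, sign -1: I = -0.04852178

-0.048522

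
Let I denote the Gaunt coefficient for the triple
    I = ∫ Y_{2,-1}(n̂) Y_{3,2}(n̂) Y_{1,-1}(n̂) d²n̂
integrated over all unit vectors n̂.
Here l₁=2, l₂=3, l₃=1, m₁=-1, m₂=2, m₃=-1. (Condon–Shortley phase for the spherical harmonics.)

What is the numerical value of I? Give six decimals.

0.261169

m-sum 0 ✓  L=6 even ✓  1≤1≤5 ✓
Π(2lᵢ+1) = 5×7×3 = 105
triangle coeff Δ(2,3,1) = 1/105
Σ_t [2,2]: t=2:+1/4 = 1/4
(3j)²=3/35 [(2 3 1; 0 0 0)], sign=-1
Σ_t [3,3]: t=3:−1/12 = -1/12
(3j)²=2/21 [(2 3 1; -1 2 -1)], sign=-1
⇒ 4πI² = 6/7
I = (+1)√(6/7/(4π)) = 0.26116903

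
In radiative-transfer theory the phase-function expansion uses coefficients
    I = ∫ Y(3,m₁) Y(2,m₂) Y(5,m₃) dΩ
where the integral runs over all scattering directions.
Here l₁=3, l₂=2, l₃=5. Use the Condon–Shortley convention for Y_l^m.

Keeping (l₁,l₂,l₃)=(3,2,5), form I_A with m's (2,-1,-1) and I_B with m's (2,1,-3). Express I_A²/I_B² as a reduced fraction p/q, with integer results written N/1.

3/14

Same 3,2,5: normalisation and zero-m 3j drop out of the ratio.
A: Δ: 0! 6! 4! / 11! → 1/2310; sum: t=0:+1/720 = 1/720; 3j²(3 2 5; 2 -1 -1) = Δ·Π!·Σ² = 4/385  (sign +1)
B: Δ: 0! 6! 4! / 11! → 1/2310; sum: t=0:+1/720 = 1/720; 3j²(3 2 5; 2 1 -3) = Δ·Π!·Σ² = 8/165  (sign +1)
I_A²/I_B² = (4/385)/(8/165) = 3/14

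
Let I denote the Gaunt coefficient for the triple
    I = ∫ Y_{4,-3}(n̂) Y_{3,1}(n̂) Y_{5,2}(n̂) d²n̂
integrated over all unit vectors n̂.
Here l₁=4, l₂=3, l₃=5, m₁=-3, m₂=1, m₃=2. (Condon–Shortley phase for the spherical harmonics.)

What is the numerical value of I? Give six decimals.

m-sum 0 ✓  L=12 even ✓  1≤5≤7 ✓
Π(2lᵢ+1) = 9×7×11 = 693
triangle coeff Δ(4,3,5) = 1/180180
Σ_t [0,2]: t=0:+1/576 t=1:−1/144 t=2:+1/576 = -1/288
(3j)²=20/1001 [(4 3 5; 0 0 0)], sign=+1
Σ_t [1,2]: t=1:−1/4320 t=2:+1/960 = 7/8640
(3j)²=343/12870 [(4 3 5; -3 1 2)], sign=-1
⇒ 4πI² = 686/1859
I = (-1)√(686/1859/(4π)) = -0.17136315

-0.171363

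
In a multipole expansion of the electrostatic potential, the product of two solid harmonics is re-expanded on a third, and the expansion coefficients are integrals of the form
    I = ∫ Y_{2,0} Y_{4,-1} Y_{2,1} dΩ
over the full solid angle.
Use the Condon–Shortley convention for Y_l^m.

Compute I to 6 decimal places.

Rules hold: Σm=0, L=8 even, 2≤2≤6.
N = 5·9·5 = 225
Δ = 4!·0!·4!/9! = 1/630
Racah Σ t=2..2: t=2:+1/16 = 1/16
⇒ 3j(2 4 2; 0 0 0)² = 2/35, sgn +1
Racah Σ t=2..2: t=2:+1/24 = 1/24
⇒ 3j(2 4 2; 0 -1 1)² = 1/21, sgn -1
4πI² = N·(3j₀)²·(3jₘ)² = 30/49
I = -1·√(0.612245/4π) = -0.22072812

-0.220728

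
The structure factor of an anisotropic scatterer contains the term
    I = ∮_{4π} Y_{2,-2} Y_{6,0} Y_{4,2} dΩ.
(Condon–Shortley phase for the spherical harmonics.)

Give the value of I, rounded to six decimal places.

0.061597

Checks pass: Σm=0; 12 even; l₃=4∈[4,8].
(2·2+1)(2·6+1)(2·4+1) = 585
Δ: 4! 0! 8! / 13! → 1/6435
sum: t=2:+1/2304 = 1/2304
3j²(2 6 4; 0 0 0) = Δ·Π!·Σ² = 5/143  (sign +1)
sum: t=4:+1/34560 = 1/34560
3j²(2 6 4; -2 0 2) = Δ·Π!·Σ² = 1/429  (sign +1)
combine: 4πI² = 585·5/143·1/429 = 75/1573
take √, sign +1: I = 0.06159725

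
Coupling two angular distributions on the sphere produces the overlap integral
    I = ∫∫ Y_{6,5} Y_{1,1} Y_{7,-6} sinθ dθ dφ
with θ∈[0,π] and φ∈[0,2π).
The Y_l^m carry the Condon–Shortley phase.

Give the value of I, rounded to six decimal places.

0.309019

Checks pass: Σm=0; 14 even; l₃=7∈[5,7].
(2·6+1)(2·1+1)(2·7+1) = 585
Δ: 0! 12! 2! / 15! → 1/1365
sum: t=0:+1/518400 = 1/518400
3j²(6 1 7; 0 0 0) = Δ·Π!·Σ² = 7/195  (sign -1)
sum: t=0:+1/79833600 = 1/79833600
3j²(6 1 7; 5 1 -6) = Δ·Π!·Σ² = 2/35  (sign -1)
combine: 4πI² = 585·7/195·2/35 = 6/5
take √, sign +1: I = 0.30901936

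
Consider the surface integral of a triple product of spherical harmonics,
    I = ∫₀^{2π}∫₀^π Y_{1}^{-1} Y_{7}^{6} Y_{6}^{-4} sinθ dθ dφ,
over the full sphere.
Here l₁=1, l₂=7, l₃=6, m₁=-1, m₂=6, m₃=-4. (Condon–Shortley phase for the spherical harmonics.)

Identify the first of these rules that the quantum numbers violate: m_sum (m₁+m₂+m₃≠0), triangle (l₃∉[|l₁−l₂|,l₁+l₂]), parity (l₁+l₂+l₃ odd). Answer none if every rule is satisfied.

m_sum

azimuthal sum: -1 + 6 − 4 = 1  ✗
6 ≤ 6 ≤ 8 (triangle on l)
L = 1 + 7 + 6 = 14 (even)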